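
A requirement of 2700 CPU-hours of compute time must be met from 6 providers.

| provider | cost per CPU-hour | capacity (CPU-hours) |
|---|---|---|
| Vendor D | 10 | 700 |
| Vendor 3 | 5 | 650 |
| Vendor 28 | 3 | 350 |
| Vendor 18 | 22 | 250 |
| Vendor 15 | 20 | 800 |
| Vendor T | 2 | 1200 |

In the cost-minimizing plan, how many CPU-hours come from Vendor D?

500

Cheapest first:
Take 1200 from Vendor T at 2 → need 1500 more.
Vendor 28 at 3: take all 350 CPU-hours → 1150 still needed.
Take 650 from Vendor 3 at 5 → need 500 more.
Vendor D (10): take the remaining 500 → done.
Vendor 15, Vendor 18: unused.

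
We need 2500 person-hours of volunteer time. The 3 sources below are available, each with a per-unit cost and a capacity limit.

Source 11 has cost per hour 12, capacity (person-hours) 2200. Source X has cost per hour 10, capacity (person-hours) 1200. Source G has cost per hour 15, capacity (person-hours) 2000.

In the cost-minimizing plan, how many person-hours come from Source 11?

Cheapest first:
Source X at 10: take all 1200 person-hours ; 1300 still needed.
Source 11 at 12: take 1300 of its 2200 ; requirement met.
Source G: unused.

1300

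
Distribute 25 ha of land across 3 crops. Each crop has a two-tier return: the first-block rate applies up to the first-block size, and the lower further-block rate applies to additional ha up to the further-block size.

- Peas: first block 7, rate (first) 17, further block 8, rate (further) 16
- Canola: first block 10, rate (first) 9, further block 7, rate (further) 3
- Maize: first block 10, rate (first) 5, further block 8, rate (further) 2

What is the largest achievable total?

Rank every tier by rate: Peas/T1 17 > Peas/T2 16 > Canola/T1 9 > Maize/T1 5 > Canola/T2 3 > Maize/T2 2.
Fill Peas T1 block (7 at 17) → 18 left.
Peas/T2 (16): +8 → 10 left.
Canola T1 at 9: fill all 10 → 0 left.
Total = 17×7 + 16×8 + 9×10 = 337.

337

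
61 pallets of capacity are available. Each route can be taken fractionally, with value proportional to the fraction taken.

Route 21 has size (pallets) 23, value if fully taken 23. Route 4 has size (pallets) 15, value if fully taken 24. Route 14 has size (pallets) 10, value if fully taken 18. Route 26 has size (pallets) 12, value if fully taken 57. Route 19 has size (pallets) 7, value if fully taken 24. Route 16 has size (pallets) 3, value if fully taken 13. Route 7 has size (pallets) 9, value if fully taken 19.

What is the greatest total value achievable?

160

Best value per unit of size first: Route 26 57/12≈4.75, Route 16 13/3≈4.33, Route 19 24/7≈3.43, Route 7 19/9≈2.11, Route 14 18/10≈1.8, Route 4 24/15≈1.6, Route 21 23/23≈1.
Take all of Route 26 (12 pallets, value 57) → 49 pallets left.
Route 16: take in full, 3 pallets for value 13 → 46 left.
Take all of Route 19 (7 pallets, value 24) → 39 pallets left.
Take all of Route 7 (9 pallets, value 19) → 30 pallets left.
Route 14: take in full, 10 pallets for value 18 → 20 left.
Route 4: take in full, 15 pallets for value 24 → 5 left.
Fill the last 5 pallets with part of Route 21: 5/23 of it earns 5.
Total value = 160.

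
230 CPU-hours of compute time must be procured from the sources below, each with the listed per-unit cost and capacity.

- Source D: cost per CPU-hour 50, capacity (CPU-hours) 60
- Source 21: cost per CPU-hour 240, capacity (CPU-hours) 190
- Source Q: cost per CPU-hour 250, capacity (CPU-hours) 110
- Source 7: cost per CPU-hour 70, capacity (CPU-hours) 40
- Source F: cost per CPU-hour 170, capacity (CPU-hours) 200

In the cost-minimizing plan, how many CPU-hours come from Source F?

Use sources in increasing cost order.
Source D (50): use full 60 ; 170 CPU-hours to go.
Source 7 (70): use full 40 ; 130 CPU-hours to go.
Source F (170): take the remaining 130 ; done.
Source 21, Source Q: unused.

130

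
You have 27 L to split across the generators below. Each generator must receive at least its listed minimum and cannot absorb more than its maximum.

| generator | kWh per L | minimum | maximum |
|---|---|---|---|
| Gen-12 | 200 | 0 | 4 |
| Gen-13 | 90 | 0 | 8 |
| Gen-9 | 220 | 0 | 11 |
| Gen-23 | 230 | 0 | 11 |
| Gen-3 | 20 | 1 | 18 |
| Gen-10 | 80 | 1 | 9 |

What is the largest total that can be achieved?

5650

Meeting every minimum uses 0+0+0+0+1+1 = 2 L, leaving 25.
Rank by kWh per L: Gen-23 230 > Gen-9 220 > Gen-12 200 > Gen-13 90 > Gen-10 80 > Gen-3 20.
Gen-23 takes 11 more to reach its cap of 11 → 14 left.
Gen-9 takes 11 more to reach its cap of 11 → 3 left.
Gen-12 has room for 4 more but only 3 remain, so it gets 3.
Total = 200×3 + 220×11 + 230×11 + 20×1 + 80×1 = 5650.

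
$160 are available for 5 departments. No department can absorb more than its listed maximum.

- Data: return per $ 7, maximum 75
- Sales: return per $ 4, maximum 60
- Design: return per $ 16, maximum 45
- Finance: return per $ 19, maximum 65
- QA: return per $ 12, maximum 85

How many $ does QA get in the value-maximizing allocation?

Rank by return per $: Finance 19 > Design 16 > QA 12 > Data 7 > Sales 4.
Finance: +65 to 65 (cap) ; 95 left.
Give Design 45 to hit its cap of 45 ; 50 left.
QA has room for 85 but only 50 remain, so it gets 50.

50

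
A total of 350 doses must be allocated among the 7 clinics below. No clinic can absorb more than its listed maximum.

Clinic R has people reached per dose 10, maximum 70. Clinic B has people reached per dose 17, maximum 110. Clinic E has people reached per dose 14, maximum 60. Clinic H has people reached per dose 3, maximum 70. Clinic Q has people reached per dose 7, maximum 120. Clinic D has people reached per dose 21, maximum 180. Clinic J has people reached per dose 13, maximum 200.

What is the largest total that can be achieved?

Rank by people reached per dose: Clinic D 21 > Clinic B 17 > Clinic E 14 > Clinic J 13 > Clinic R 10 > Clinic Q 7 > Clinic H 3.
Clinic D takes 180 to reach its cap of 180 ; 170 left.
Clinic B takes 110 to reach its cap of 110 ; 60 left.
Clinic E: +60 to 60 (cap) ; 0 left.
Total = 17×110 + 14×60 + 21×180 = 6490.

6490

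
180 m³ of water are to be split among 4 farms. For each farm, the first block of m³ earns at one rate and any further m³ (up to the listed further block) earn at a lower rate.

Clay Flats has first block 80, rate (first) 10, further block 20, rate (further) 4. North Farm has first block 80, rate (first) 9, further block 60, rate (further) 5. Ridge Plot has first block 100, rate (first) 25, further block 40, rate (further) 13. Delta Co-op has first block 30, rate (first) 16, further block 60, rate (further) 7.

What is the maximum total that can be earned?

3600

Rank every tier by rate: Ridge Plot/T1 25 > Delta Co-op/T1 16 > Ridge Plot/T2 13 > Clay Flats/T1 10 > North Farm/T1 9 > Delta Co-op/T2 7 > North Farm/T2 5 > Clay Flats/T2 4.
Ridge Plot/T1 (25): +100 — 80 left.
Delta Co-op/T1 (16): +30 — 50 left.
Fill Ridge Plot T2 block (40 at 13) — 10 left.
Clay Flats T1 at 10: only 10 left, fill 10.
Total = 25×100 + 16×30 + 13×40 + 10×10 = 3600.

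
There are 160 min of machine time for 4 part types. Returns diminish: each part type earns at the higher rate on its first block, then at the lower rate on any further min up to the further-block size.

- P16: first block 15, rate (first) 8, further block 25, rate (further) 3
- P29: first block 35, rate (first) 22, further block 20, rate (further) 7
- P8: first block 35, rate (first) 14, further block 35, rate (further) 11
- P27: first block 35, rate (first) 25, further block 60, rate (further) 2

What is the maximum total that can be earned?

2675

Treat each block as its own option and order by rate: P27/T1 25 > P29/T1 22 > P8/T1 14 > P8/T2 11 > P16/T1 8 > P29/T2 7 > P16/T2 3 > P27/T2 2.
Fill P27 T1 block (35 at 25) — 125 left.
Fill P29 T1 block (35 at 22) — 90 left.
Fill P8 T1 block (35 at 14) — 55 left.
P8 T2 at 11: fill all 35 — 20 left.
P16 T1 at 8: fill all 15 — 5 left.
P29/T2: +5 of 20 at 7; pool empty.
Total = 25×35 + 22×35 + 14×35 + 11×35 + 8×15 + 7×5 = 2675.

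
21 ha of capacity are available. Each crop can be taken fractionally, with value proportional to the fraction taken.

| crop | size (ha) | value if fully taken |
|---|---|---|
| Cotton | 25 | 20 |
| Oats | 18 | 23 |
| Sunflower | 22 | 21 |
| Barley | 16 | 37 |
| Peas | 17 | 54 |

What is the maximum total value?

63.25

Rank by value-to-size ratio: Peas 54/17≈3.18, Barley 37/16≈2.31, Oats 23/18≈1.28, Sunflower 21/22≈0.955, Cotton 20/25≈0.8.
Peas: take in full, 17 ha for value 54 — 4 left.
Fill the last 4 ha with part of Barley: 4/16 of it earns 9.25.
Total value = 63.25.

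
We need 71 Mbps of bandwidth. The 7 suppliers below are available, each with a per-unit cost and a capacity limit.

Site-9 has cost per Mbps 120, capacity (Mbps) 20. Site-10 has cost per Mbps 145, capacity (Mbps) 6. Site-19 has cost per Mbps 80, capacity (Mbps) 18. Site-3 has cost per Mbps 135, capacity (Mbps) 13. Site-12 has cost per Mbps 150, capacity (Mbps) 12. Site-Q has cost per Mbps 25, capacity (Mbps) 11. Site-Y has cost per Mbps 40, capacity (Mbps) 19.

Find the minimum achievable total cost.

Fill from the cheapest supplier first.
Take 11 from Site-Q at 25 ; need 60 more.
Site-Y at 40: take all 19 Mbps ; 41 still needed.
Site-19 (80): use full 18 ; 23 Mbps to go.
Take 20 from Site-9 at 120 ; need 3 more.
Site-3 at 135: take 3 of its 13 ; requirement met.
Site-10, Site-12: unused.
Cost = 11×25 + 19×40 + 18×80 + 20×120 + 3×135 = 5280.

5280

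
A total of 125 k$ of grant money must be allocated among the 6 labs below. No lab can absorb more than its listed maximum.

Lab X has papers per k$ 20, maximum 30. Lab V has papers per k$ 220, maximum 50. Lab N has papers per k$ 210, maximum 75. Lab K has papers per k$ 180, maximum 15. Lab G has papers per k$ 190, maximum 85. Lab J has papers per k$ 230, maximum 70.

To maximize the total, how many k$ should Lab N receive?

5

Highest papers per k$ first: Lab J 230 > Lab V 220 > Lab N 210 > Lab G 190 > Lab K 180 > Lab X 20.
Lab J: +70 to 70 (cap) — 55 left.
Give Lab V 50 to hit its cap of 50 — 5 left.
Lab N: +5 (room for 75) → 5. Pool exhausted.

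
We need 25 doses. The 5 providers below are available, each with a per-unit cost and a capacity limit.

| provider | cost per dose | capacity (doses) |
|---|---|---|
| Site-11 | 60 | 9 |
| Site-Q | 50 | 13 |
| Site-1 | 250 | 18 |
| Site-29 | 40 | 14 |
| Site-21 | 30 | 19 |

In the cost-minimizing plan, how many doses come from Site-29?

Fill from the cheapest provider first.
Site-21 (30): use full 19 → 6 doses to go.
Take 6 from Site-29 at 40 to finish.
Site-Q, Site-11, Site-1: unused.

6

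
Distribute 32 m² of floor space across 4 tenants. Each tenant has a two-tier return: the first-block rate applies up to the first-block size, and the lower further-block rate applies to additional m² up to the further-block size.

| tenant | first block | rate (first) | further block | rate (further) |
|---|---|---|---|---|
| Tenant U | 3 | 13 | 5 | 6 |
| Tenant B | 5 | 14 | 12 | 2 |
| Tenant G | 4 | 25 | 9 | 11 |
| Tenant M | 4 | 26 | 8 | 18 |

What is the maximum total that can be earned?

545

Order all 8 blocks by rate: Tenant M/T1 26 > Tenant G/T1 25 > Tenant M/T2 18 > Tenant B/T1 14 > Tenant U/T1 13 > Tenant G/T2 11 > Tenant U/T2 6 > Tenant B/T2 2.
Tenant M T1 at 26: fill all 4 — 28 left.
Fill Tenant G T1 block (4 at 25) — 24 left.
Tenant M T2 at 18: fill all 8 — 16 left.
Fill Tenant B T1 block (5 at 14) — 11 left.
Tenant U/T1 (13): +3 — 8 left.
8 remain; put them into Tenant G T2 at 11.
Total = 26×4 + 25×4 + 18×8 + 14×5 + 13×3 + 11×8 = 545.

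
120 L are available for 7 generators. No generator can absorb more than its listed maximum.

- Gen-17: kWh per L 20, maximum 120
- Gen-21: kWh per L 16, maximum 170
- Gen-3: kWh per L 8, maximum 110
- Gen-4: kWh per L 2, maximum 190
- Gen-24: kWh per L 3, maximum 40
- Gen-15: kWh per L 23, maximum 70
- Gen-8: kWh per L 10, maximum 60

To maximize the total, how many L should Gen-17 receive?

Rank by kWh per L: Gen-15 23 > Gen-17 20 > Gen-21 16 > Gen-8 10 > Gen-3 8 > Gen-24 3 > Gen-4 2.
Gen-15 takes 70 to reach its cap of 70 ; 50 left.
Gen-17 has room for 120 but only 50 remain, so it gets 50.

50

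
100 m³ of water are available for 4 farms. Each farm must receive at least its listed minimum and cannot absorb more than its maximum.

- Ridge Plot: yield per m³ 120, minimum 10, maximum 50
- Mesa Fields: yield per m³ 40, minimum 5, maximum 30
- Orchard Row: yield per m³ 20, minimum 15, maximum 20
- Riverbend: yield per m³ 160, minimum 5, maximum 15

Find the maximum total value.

9500

Meeting every minimum uses 10+5+15+5 = 35 m³, leaving 65.
Rank by yield per m³: Riverbend 160 > Ridge Plot 120 > Mesa Fields 40 > Orchard Row 20.
Riverbend takes 10 more to reach its cap of 15 ; 55 left.
Ridge Plot takes 40 more to reach its cap of 50 ; 15 left.
Mesa Fields: +15 (room for 25) → 20. Pool exhausted.
Total = 120×50 + 40×20 + 20×15 + 160×15 = 9500.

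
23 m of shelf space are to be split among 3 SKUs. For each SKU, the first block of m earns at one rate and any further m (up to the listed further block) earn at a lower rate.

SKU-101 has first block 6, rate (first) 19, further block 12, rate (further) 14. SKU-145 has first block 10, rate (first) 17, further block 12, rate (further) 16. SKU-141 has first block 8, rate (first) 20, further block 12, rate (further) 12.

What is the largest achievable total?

427

Treat each block as its own option and order by rate: SKU-141/T1 20 > SKU-101/T1 19 > SKU-145/T1 17 > SKU-145/T2 16 > SKU-101/T2 14 > SKU-141/T2 12.
Fill SKU-141 T1 block (8 at 20) — 15 left.
SKU-101/T1 (19): +6 — 9 left.
SKU-145 T1 at 17: only 9 left, fill 9.
Total = 20×8 + 19×6 + 17×9 = 427.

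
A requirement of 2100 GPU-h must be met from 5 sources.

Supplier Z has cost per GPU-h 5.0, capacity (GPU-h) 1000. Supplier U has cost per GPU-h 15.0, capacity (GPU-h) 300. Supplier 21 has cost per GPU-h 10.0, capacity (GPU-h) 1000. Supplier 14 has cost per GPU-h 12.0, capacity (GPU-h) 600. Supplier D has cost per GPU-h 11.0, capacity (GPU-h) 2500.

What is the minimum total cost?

Use sources in increasing cost order.
Supplier Z at 5.0: take all 1000 GPU-h ; 1100 still needed.
Supplier 21 (10.0): use full 1000 ; 100 GPU-h to go.
Supplier D (11.0): take the remaining 100 ; done.
Supplier 14, Supplier U: unused.
Cost = 1000×5.0 + 1000×10.0 + 100×11.0 = 16100.

16100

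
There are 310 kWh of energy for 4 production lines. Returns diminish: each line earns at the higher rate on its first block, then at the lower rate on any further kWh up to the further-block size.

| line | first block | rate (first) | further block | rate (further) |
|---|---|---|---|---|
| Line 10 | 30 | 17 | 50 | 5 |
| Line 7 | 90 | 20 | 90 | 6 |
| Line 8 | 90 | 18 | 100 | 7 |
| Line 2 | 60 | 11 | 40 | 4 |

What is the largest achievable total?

4870

Treat each block as its own option and order by rate: Line 7/first 20 > Line 8/first 18 > Line 10/first 17 > Line 2/first 11 > Line 8/second 7 > Line 7/second 6 > Line 10/second 5 > Line 2/second 4.
Line 7 first at 20: fill all 90 → 220 left.
Line 8/first (18): +90 → 130 left.
Line 10 first at 17: fill all 30 → 100 left.
Line 2/first (11): +60 → 40 left.
Line 8 second at 7: only 40 left, fill 40.
Total = 20×90 + 18×90 + 17×30 + 11×60 + 7×40 = 4870.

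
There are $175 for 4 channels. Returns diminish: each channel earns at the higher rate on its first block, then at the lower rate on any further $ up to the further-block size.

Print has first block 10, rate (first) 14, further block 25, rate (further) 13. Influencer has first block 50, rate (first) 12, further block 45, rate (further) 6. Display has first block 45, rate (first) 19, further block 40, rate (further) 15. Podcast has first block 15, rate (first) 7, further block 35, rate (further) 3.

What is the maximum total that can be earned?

2555

Order all 8 blocks by rate: Display/T1 19 > Display/T2 15 > Print/T1 14 > Print/T2 13 > Influencer/T1 12 > Podcast/T1 7 > Influencer/T2 6 > Podcast/T2 3.
Display T1 at 19: fill all 45 — 130 left.
Display T2 at 15: fill all 40 — 90 left.
Fill Print T1 block (10 at 14) — 80 left.
Fill Print T2 block (25 at 13) — 55 left.
Fill Influencer T1 block (50 at 12) — 5 left.
Podcast T1 at 7: only 5 left, fill 5.
Total = 19×45 + 15×40 + 14×10 + 13×25 + 12×50 + 7×5 = 2555.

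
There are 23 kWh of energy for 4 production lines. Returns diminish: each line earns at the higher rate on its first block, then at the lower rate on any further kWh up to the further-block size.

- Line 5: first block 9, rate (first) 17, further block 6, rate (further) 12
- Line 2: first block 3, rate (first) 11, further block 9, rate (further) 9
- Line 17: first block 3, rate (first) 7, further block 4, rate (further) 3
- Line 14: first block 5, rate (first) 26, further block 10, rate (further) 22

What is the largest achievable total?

486

Treat each block as its own option and order by rate: Line 14/first 26 > Line 14/second 22 > Line 5/first 17 > Line 5/second 12 > Line 2/first 11 > Line 2/second 9 > Line 17/first 7 > Line 17/second 3.
Line 14 first at 26: fill all 5 → 18 left.
Line 14 second at 22: fill all 10 → 8 left.
8 remain; put them into Line 5 first at 17.
Total = 26×5 + 22×10 + 17×8 = 486.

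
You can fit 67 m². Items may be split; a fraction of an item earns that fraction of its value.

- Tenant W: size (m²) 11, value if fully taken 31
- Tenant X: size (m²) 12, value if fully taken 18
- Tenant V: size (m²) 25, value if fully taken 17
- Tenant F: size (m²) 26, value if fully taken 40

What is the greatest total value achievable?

101.24

Sort by value density: Tenant W 31/11≈2.82, Tenant F 40/26≈1.54, Tenant X 18/12≈1.5, Tenant V 17/25≈0.68.
Tenant W: take in full, 11 m² for value 31 — 56 left.
Tenant F: take in full, 26 m² for value 40 — 30 left.
Tenant X: take in full, 12 m² for value 18 — 18 left.
Fill the last 18 m² with part of Tenant V: 18/25 of it earns 12.24.
Total value = 101.24.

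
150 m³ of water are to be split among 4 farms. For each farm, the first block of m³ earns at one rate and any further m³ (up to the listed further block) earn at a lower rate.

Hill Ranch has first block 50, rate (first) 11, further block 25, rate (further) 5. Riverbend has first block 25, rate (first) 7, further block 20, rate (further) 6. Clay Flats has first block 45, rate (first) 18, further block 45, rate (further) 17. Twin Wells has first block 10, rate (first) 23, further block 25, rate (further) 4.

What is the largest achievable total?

2355

Treat each block as its own option and order by rate: Twin Wells/first 23 > Clay Flats/first 18 > Clay Flats/second 17 > Hill Ranch/first 11 > Riverbend/first 7 > Riverbend/second 6 > Hill Ranch/second 5 > Twin Wells/second 4.
Fill Twin Wells first block (10 at 23) ; 140 left.
Clay Flats first at 18: fill all 45 ; 95 left.
Clay Flats/second (17): +45 ; 50 left.
Hill Ranch first at 11: fill all 50 ; 0 left.
Total = 23×10 + 18×45 + 17×45 + 11×50 = 2355.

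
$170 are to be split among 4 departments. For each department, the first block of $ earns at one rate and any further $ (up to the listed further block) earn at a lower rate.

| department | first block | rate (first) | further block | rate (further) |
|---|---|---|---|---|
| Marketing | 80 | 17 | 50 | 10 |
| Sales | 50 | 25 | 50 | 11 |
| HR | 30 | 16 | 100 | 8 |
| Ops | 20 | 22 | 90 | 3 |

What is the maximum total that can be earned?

3370

Rank every tier by rate: Sales/tier1 25 > Ops/tier1 22 > Marketing/tier1 17 > HR/tier1 16 > Sales/tier2 11 > Marketing/tier2 10 > HR/tier2 8 > Ops/tier2 3.
Sales/tier1 (25): +50 — 120 left.
Fill Ops tier1 block (20 at 22) — 100 left.
Fill Marketing tier1 block (80 at 17) — 20 left.
20 remain; put them into HR tier1 at 16.
Total = 25×50 + 22×20 + 17×80 + 16×20 = 3370.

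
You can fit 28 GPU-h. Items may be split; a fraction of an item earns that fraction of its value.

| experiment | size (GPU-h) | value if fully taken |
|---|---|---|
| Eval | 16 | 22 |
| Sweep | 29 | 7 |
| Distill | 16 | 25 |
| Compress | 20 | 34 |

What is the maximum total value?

Sort by value density: Compress 34/20≈1.7, Distill 25/16≈1.56, Eval 22/16≈1.38, Sweep 7/29≈0.241.
Take all of Compress (20 GPU-h, value 34) ; 8 GPU-h left.
8 GPU-h left: a 8/16 share of Distill gives 25×8/16 = 12.5.
Total value = 46.5.

46.5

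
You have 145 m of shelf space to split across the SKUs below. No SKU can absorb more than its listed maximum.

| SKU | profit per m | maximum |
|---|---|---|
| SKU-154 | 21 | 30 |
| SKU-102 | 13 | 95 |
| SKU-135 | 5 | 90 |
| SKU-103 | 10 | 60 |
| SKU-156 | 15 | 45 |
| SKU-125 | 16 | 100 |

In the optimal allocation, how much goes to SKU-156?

Order the SKUs by profit per m: SKU-154 21 > SKU-125 16 > SKU-156 15 > SKU-102 13 > SKU-103 10 > SKU-135 5.
Give SKU-154 30 to hit its cap of 30 → 115 left.
Give SKU-125 100 to hit its cap of 100 → 15 left.
SKU-156 has room for 45 but only 15 remain, so it gets 15.

15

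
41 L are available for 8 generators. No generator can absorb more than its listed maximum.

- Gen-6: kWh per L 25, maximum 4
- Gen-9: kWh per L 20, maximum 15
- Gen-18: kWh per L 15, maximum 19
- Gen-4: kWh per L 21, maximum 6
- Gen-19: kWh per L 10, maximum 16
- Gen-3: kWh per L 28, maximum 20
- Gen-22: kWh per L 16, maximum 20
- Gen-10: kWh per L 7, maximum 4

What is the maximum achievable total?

Highest kWh per L first: Gen-3 28 > Gen-6 25 > Gen-4 21 > Gen-9 20 > Gen-22 16 > Gen-18 15 > Gen-19 10 > Gen-10 7.
Gen-3 takes 20 to reach its cap of 20 ; 21 left.
Gen-6 takes 4 to reach its cap of 4 ; 17 left.
Gen-4 takes 6 to reach its cap of 6 ; 11 left.
Gen-9: +11 (room for 15) → 11. Pool exhausted.
Total = 25×4 + 20×11 + 21×6 + 28×20 = 1006.

1006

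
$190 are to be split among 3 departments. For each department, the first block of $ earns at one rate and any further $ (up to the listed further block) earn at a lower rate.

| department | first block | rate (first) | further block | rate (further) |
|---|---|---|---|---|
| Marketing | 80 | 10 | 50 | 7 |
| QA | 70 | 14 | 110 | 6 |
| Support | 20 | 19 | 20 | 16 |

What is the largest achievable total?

2480

Order all 6 blocks by rate: Support/tier1 19 > Support/tier2 16 > QA/tier1 14 > Marketing/tier1 10 > Marketing/tier2 7 > QA/tier2 6.
Support tier1 at 19: fill all 20 — 170 left.
Fill Support tier2 block (20 at 16) — 150 left.
QA/tier1 (14): +70 — 80 left.
Fill Marketing tier1 block (80 at 10) — 0 left.
Total = 19×20 + 16×20 + 14×70 + 10×80 = 2480.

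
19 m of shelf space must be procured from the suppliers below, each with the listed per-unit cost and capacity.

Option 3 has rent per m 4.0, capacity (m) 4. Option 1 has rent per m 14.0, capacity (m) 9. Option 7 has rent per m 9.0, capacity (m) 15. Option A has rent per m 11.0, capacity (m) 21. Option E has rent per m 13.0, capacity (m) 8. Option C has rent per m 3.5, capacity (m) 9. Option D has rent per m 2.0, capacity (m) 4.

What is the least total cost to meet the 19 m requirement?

73.5

Use suppliers in increasing cost order.
Option D (2.0): use full 4 ; 15 m to go.
Option C at 3.5: take all 9 m ; 6 still needed.
Take 4 from Option 3 at 4.0 ; need 2 more.
Option 7 at 9.0: take 2 of its 15 ; requirement met.
Option A, Option E, Option 1: unused.
Cost = 4×2.0 + 9×3.5 + 4×4.0 + 2×9.0 = 73.5.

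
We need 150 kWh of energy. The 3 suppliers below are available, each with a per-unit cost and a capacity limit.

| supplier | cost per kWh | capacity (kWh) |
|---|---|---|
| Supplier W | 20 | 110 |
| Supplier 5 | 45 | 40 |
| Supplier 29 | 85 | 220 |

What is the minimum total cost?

4000

Fill from the cheapest supplier first.
Supplier W (20): use full 110 ; 40 kWh to go.
Take 40 from Supplier 5 at 45 ; need 0 more.
Supplier 29: unused.
Cost = 110×20 + 40×45 = 4000.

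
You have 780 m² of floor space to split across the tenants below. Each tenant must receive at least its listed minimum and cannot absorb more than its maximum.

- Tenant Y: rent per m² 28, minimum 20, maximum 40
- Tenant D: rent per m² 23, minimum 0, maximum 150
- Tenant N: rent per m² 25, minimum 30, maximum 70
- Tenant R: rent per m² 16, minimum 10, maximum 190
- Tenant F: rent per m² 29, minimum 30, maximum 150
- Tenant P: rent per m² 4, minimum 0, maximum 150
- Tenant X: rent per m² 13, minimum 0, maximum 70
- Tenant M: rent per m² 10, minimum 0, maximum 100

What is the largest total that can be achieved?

Meeting every minimum uses 20+0+30+10+30+0+0+0 = 90 m², leaving 690.
Highest rent per m² first: Tenant F 29 > Tenant Y 28 > Tenant N 25 > Tenant D 23 > Tenant R 16 > Tenant X 13 > Tenant M 10 > Tenant P 4.
Tenant F takes 120 more to reach its cap of 150 → 570 left.
Tenant Y: +20 to 40 (cap) → 550 left.
Tenant N: +40 to 70 (cap) → 510 left.
Tenant D takes 150 more to reach its cap of 150 → 360 left.
Tenant R takes 180 more to reach its cap of 190 → 180 left.
Tenant X: +70 to 70 (cap) → 110 left.
Tenant M takes 100 more to reach its cap of 100 → 10 left.
Tenant P: +10 (room for 150) → 10. Pool exhausted.
Total = 28×40 + 23×150 + 25×70 + 16×190 + 29×150 + 4×10 + 13×70 + 10×100 = 15660.

15660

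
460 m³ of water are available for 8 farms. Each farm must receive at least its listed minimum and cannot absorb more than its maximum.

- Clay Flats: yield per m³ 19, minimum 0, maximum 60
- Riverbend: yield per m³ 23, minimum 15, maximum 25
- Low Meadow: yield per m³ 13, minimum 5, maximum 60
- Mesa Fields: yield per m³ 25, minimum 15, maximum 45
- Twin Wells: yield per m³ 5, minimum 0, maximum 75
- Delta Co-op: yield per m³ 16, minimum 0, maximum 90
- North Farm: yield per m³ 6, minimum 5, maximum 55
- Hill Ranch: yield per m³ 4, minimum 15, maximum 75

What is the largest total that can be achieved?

Meeting every minimum uses 0+15+5+15+0+0+5+15 = 55 m³, leaving 405.
Highest yield per m³ first: Mesa Fields 25 > Riverbend 23 > Clay Flats 19 > Delta Co-op 16 > Low Meadow 13 > North Farm 6 > Twin Wells 5 > Hill Ranch 4.
Mesa Fields takes 30 more to reach its cap of 45 ; 375 left.
Riverbend: +10 to 25 (cap) ; 365 left.
Clay Flats: +60 to 60 (cap) ; 305 left.
Delta Co-op: +90 to 90 (cap) ; 215 left.
Give Low Meadow 55 more to hit its cap of 60 ; 160 left.
North Farm takes 50 more to reach its cap of 55 ; 110 left.
Give Twin Wells 75 more to hit its cap of 75 ; 35 left.
Hill Ranch: +35 (room for 60) → 50. Pool exhausted.
Total = 19×60 + 23×25 + 13×60 + 25×45 + 5×75 + 16×90 + 6×55 + 4×50 = 5965.

5965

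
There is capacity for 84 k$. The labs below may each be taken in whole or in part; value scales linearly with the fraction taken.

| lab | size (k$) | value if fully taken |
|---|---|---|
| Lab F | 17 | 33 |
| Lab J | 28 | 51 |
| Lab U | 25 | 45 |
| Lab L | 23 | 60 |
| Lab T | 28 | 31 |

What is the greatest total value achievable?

172.8

Rank by value-to-size ratio: Lab L 60/23≈2.61, Lab F 33/17≈1.94, Lab J 51/28≈1.82, Lab U 45/25≈1.8, Lab T 31/28≈1.11.
Take all of Lab L (23 k$, value 60) — 61 k$ left.
Take all of Lab F (17 k$, value 33) — 44 k$ left.
Lab J: take in full, 28 k$ for value 51 — 16 left.
Fill the last 16 k$ with part of Lab U: 16/25 of it earns 28.8.
Total value = 172.8.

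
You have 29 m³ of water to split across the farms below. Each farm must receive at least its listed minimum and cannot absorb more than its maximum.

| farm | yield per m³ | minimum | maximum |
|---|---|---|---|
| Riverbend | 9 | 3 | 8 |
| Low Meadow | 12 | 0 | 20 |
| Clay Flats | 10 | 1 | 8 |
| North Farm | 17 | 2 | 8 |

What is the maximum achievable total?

377

Meeting every minimum uses 3+0+1+2 = 6 m³, leaving 23.
Rank by yield per m³: North Farm 17 > Low Meadow 12 > Clay Flats 10 > Riverbend 9.
Give North Farm 6 more to hit its cap of 8 — 17 left.
Only 17 left; Low Meadow takes them to reach 17.
Total = 9×3 + 12×17 + 10×1 + 17×8 = 377.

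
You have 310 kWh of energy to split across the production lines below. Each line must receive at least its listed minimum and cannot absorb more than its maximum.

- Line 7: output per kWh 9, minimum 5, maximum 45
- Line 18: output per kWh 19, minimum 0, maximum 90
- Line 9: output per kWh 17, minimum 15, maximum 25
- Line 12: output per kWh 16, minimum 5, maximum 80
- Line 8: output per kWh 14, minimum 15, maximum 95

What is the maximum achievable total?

4925

Meeting every minimum uses 5+0+15+5+15 = 40 kWh, leaving 270.
Highest output per kWh first: Line 18 19 > Line 9 17 > Line 12 16 > Line 8 14 > Line 7 9.
Line 18 takes 90 more to reach its cap of 90 ; 180 left.
Line 9 takes 10 more to reach its cap of 25 ; 170 left.
Line 12 takes 75 more to reach its cap of 80 ; 95 left.
Line 8 takes 80 more to reach its cap of 95 ; 15 left.
Line 7 has room for 40 more but only 15 remain, so it gets 20.
Total = 9×20 + 19×90 + 17×25 + 16×80 + 14×95 = 4925.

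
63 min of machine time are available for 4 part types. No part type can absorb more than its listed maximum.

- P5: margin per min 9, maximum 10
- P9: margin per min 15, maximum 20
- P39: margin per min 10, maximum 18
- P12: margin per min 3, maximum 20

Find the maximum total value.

Rank by margin per min: P9 15 > P39 10 > P5 9 > P12 3.
P9: +20 to 20 (cap) — 43 left.
Give P39 18 to hit its cap of 18 — 25 left.
P5 takes 10 to reach its cap of 10 — 15 left.
Only 15 left; P12 takes them to reach 15.
Total = 9×10 + 15×20 + 10×18 + 3×15 = 615.

615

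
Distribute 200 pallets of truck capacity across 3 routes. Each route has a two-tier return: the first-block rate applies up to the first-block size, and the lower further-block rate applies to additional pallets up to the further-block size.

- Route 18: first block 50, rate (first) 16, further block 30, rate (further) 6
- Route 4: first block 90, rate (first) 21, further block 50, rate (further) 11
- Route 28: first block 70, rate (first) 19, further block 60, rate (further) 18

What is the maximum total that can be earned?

Treat each block as its own option and order by rate: Route 4/T1 21 > Route 28/T1 19 > Route 28/T2 18 > Route 18/T1 16 > Route 4/T2 11 > Route 18/T2 6.
Route 4/T1 (21): +90 — 110 left.
Fill Route 28 T1 block (70 at 19) — 40 left.
Route 28 T2 at 18: only 40 left, fill 40.
Total = 21×90 + 19×70 + 18×40 = 3940.

3940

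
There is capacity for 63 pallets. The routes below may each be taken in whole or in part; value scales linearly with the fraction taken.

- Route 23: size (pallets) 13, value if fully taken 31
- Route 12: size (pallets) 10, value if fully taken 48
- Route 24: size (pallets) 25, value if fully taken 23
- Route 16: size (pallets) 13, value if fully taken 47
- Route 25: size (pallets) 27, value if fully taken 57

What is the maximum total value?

Sort by value density: Route 12 48/10≈4.8, Route 16 47/13≈3.62, Route 23 31/13≈2.38, Route 25 57/27≈2.11, Route 24 23/25≈0.92.
Route 12: take in full, 10 pallets for value 48 — 53 left.
Route 16: take in full, 13 pallets for value 47 — 40 left.
All 13 pallets of Route 23 fit (value 31) — 27 remain.
All 27 pallets of Route 25 fit (value 57) — 0 remain.
Total value = 183.

183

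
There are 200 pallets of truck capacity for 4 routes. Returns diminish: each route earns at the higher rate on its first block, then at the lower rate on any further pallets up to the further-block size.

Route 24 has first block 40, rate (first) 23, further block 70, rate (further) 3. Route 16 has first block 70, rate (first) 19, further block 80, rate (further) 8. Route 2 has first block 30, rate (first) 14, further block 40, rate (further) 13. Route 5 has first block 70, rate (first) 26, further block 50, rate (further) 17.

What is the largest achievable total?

Order all 8 blocks by rate: Route 5/T1 26 > Route 24/T1 23 > Route 16/T1 19 > Route 5/T2 17 > Route 2/T1 14 > Route 2/T2 13 > Route 16/T2 8 > Route 24/T2 3.
Route 5/T1 (26): +70 — 130 left.
Route 24/T1 (23): +40 — 90 left.
Fill Route 16 T1 block (70 at 19) — 20 left.
Route 5 T2 at 17: only 20 left, fill 20.
Total = 26×70 + 23×40 + 19×70 + 17×20 = 4410.

4410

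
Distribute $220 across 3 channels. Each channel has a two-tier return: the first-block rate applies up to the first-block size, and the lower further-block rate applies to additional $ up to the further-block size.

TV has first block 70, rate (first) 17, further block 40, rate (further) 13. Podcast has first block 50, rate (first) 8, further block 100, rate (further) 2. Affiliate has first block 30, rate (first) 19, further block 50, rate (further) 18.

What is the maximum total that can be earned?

3420

Rank every tier by rate: Affiliate/T1 19 > Affiliate/T2 18 > TV/T1 17 > TV/T2 13 > Podcast/T1 8 > Podcast/T2 2.
Fill Affiliate T1 block (30 at 19) ; 190 left.
Fill Affiliate T2 block (50 at 18) ; 140 left.
Fill TV T1 block (70 at 17) ; 70 left.
TV T2 at 13: fill all 40 ; 30 left.
Podcast/T1: +30 of 50 at 8; pool empty.
Total = 19×30 + 18×50 + 17×70 + 13×40 + 8×30 = 3420.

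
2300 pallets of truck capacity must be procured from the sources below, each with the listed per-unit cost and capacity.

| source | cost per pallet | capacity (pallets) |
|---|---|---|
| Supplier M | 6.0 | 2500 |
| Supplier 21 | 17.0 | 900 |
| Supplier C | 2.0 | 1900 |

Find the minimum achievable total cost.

6200

Fill from the cheapest source first.
Supplier C at 2.0: take all 1900 pallets ; 400 still needed.
Supplier M at 6.0: take 400 of its 2500 ; requirement met.
Supplier 21: unused.
Cost = 1900×2.0 + 400×6.0 = 6200.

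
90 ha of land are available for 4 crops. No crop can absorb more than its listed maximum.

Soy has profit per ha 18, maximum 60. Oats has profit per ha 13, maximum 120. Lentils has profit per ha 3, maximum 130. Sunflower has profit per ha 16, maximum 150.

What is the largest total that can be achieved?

1560

Rank by profit per ha: Soy 18 > Sunflower 16 > Oats 13 > Lentils 3.
Soy: +60 to 60 (cap) ; 30 left.
Only 30 left; Sunflower takes them to reach 30.
Total = 18×60 + 16×30 = 1560.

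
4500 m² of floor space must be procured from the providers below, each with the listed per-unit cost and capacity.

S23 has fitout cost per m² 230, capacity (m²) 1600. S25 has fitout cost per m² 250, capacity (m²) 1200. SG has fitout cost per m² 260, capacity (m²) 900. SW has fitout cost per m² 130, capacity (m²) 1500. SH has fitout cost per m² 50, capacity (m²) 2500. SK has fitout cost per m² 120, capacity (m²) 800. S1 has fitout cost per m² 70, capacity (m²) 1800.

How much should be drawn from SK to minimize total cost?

200

Use providers in increasing cost order.
SH (50): use full 2500 — 2000 m² to go.
S1 at 70: take all 1800 m² — 200 still needed.
SK (120): take the remaining 200 — done.
SW, S23, S25, SG: unused.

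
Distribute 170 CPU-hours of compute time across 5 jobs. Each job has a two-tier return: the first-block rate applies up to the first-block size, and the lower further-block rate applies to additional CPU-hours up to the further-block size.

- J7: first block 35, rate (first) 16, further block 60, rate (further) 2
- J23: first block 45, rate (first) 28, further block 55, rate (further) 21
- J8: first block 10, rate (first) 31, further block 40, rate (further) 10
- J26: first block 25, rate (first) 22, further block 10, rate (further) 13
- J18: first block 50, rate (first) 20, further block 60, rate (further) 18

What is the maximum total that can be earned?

3975

Rank every tier by rate: J8/first 31 > J23/first 28 > J26/first 22 > J23/second 21 > J18/first 20 > J18/second 18 > J7/first 16 > J26/second 13 > J8/second 10 > J7/second 2.
J8 first at 31: fill all 10 → 160 left.
J23/first (28): +45 → 115 left.
J26/first (22): +25 → 90 left.
J23 second at 21: fill all 55 → 35 left.
J18/first: +35 of 50 at 20; pool empty.
Total = 31×10 + 28×45 + 22×25 + 21×55 + 20×35 = 3975.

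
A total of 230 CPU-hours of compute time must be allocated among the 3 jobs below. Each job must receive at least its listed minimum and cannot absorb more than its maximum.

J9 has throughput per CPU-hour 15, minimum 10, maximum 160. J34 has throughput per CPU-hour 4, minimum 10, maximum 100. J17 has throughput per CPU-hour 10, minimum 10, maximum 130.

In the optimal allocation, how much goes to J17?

Meeting every minimum uses 10+10+10 = 30 CPU-hours, leaving 200.
Highest throughput per CPU-hour first: J9 15 > J17 10 > J34 4.
J9: +150 to 160 (cap) ; 50 left.
Only 50 left; J17 takes them to reach 60.

60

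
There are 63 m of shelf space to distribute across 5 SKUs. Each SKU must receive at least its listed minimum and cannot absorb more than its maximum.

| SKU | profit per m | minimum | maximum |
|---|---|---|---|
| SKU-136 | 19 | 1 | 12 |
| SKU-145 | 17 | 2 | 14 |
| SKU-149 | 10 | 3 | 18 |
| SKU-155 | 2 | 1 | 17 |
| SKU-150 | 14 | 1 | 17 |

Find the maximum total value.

888

Meeting every minimum uses 1+2+3+1+1 = 8 m, leaving 55.
Rank by profit per m: SKU-136 19 > SKU-145 17 > SKU-150 14 > SKU-149 10 > SKU-155 2.
Give SKU-136 11 more to hit its cap of 12 ; 44 left.
SKU-145: +12 to 14 (cap) ; 32 left.
Give SKU-150 16 more to hit its cap of 17 ; 16 left.
SKU-149 takes 15 more to reach its cap of 18 ; 1 left.
SKU-155: +1 (room for 16) → 2. Pool exhausted.
Total = 19×12 + 17×14 + 10×18 + 2×2 + 14×17 = 888.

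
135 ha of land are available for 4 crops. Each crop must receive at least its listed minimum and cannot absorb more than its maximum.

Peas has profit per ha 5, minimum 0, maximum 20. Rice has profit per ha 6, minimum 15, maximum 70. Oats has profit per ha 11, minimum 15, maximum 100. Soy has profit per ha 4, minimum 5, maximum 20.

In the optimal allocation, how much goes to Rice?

30

Meeting every minimum uses 0+15+15+5 = 35 ha, leaving 100.
Rank by profit per ha: Oats 11 > Rice 6 > Peas 5 > Soy 4.
Oats: +85 to 100 (cap) — 15 left.
Rice: +15 (room for 55) → 30. Pool exhausted.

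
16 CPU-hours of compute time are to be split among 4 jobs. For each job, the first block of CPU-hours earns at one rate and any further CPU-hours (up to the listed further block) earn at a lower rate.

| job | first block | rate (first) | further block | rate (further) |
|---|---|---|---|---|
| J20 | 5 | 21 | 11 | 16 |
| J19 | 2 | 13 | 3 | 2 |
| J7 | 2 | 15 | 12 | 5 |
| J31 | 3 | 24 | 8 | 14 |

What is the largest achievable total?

Rank every tier by rate: J31/T1 24 > J20/T1 21 > J20/T2 16 > J7/T1 15 > J31/T2 14 > J19/T1 13 > J7/T2 5 > J19/T2 2.
J31 T1 at 24: fill all 3 ; 13 left.
J20/T1 (21): +5 ; 8 left.
8 remain; put them into J20 T2 at 16.
Total = 24×3 + 21×5 + 16×8 = 305.

305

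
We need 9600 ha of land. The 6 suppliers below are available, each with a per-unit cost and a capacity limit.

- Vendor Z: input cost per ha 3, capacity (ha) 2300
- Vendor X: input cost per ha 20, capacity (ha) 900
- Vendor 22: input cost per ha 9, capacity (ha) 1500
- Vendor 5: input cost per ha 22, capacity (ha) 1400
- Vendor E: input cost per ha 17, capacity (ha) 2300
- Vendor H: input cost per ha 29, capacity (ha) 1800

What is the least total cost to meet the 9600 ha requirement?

143100

Use suppliers in increasing cost order.
Take 2300 from Vendor Z at 3 — need 7300 more.
Vendor 22 at 9: take all 1500 ha — 5800 still needed.
Vendor E at 17: take all 2300 ha — 3500 still needed.
Take 900 from Vendor X at 20 — need 2600 more.
Take 1400 from Vendor 5 at 22 — need 1200 more.
Vendor H at 29: take 1200 of its 1800 — requirement met.
Cost = 2300×3 + 1500×9 + 2300×17 + 900×20 + 1400×22 + 1200×29 = 143100.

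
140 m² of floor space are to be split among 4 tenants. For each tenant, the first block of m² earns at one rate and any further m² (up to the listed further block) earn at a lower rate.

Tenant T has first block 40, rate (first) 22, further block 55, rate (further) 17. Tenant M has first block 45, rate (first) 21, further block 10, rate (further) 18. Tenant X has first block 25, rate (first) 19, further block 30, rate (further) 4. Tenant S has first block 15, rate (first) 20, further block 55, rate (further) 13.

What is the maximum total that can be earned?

Order all 8 blocks by rate: Tenant T/T1 22 > Tenant M/T1 21 > Tenant S/T1 20 > Tenant X/T1 19 > Tenant M/T2 18 > Tenant T/T2 17 > Tenant S/T2 13 > Tenant X/T2 4.
Fill Tenant T T1 block (40 at 22) ; 100 left.
Tenant M T1 at 21: fill all 45 ; 55 left.
Tenant S/T1 (20): +15 ; 40 left.
Tenant X/T1 (19): +25 ; 15 left.
Fill Tenant M T2 block (10 at 18) ; 5 left.
Tenant T T2 at 17: only 5 left, fill 5.
Total = 22×40 + 21×45 + 20×15 + 19×25 + 18×10 + 17×5 = 2865.

2865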